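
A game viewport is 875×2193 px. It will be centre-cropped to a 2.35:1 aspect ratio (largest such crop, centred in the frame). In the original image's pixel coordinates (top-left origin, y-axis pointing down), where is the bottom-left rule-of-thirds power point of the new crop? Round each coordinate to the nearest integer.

x = 292 px, y = 1159 px

875/2193 < 2.35/1, so the 2.35:1 crop keeps the full width 875 and trims height to 875 × 1/2.35 = 372.34 px.
Top offset = (2193 − 372.34)/2 = 910.33 px; left offset = 0.
Bottom-left is one-third across and two-thirds down within the crop:
x = 0.00 + 1 × 875.00/3 ≈ 292; y = 910.33 + 2 × 372.34/3 ≈ 1159.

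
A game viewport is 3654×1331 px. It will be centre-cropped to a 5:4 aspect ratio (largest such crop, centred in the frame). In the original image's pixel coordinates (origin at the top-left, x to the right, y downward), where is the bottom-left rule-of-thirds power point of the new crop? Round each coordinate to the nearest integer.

3654/1331 > 5/4, so the 5:4 crop keeps the full height 1331 and trims width to 1331 × 5/4 = 1663.75 px.
Left offset = (3654 − 1663.75)/2 = 995.12 px; top offset = 0.
Bottom-left is one-third across and two-thirds down within the crop:
x = 995.12 + 1 × 1663.75/3 ≈ 1550; y = 0.00 + 2 × 1331.00/3 ≈ 887.

x = 1550 px, y = 887 px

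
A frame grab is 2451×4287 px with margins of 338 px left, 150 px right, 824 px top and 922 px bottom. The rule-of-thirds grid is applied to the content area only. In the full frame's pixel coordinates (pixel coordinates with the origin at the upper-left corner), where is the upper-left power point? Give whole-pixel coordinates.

(992, 1671)

Content width = 2451 − 338 − 150 = 1963 px; content height = 4287 − 824 − 922 = 2541 px.
Upper-left is one-third across and one-third down within the content area.
x = 338 + 1 × 1963/3 = 338 + 654.33 ≈ 992
y = 824 + 1 × 2541/3 = 824 + 847.00 ≈ 1671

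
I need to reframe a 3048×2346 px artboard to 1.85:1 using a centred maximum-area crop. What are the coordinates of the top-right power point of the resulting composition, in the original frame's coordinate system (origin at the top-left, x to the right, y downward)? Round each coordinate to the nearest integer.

3048/2346 < 1.85/1, so the 1.85:1 crop keeps the full width 3048 and trims height to 3048 × 1/1.85 = 1647.57 px.
Top offset = (2346 − 1647.57)/2 = 349.22 px; left offset = 0.
Top-right is two-thirds across and one-third down within the crop:
x = 0.00 + 2 × 3048.00/3 ≈ 2032; y = 349.22 + 1 × 1647.57/3 ≈ 898.

(2032, 898)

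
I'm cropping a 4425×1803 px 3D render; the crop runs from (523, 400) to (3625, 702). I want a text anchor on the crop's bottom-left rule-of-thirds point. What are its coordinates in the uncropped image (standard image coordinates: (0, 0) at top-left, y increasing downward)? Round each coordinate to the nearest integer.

x = 1557 px, y = 601 px

Crop width = 3625 − 523 = 3102 px; one third is 1034.00 px.
Crop height = 702 − 400 = 302 px; one third is 100.67 px.
The bottom-left point is one-third across and two-thirds down within the crop:
x = 523 + 1 × 1034.00 ≈ 1557; y = 400 + 2 × 100.67 ≈ 601.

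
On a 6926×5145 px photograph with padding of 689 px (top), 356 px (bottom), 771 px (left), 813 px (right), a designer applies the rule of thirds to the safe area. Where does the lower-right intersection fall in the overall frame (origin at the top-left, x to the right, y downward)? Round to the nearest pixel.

Content width = 6926 − 771 − 813 = 5342 px; content height = 5145 − 689 − 356 = 4100 px.
Lower-right is two-thirds across and two-thirds down within the safe area.
x = 771 + 2 × 5342/3 = 771 + 3561.33 ≈ 4332
y = 689 + 2 × 4100/3 = 689 + 2733.33 ≈ 3422

x = 4332 px, y = 3422 px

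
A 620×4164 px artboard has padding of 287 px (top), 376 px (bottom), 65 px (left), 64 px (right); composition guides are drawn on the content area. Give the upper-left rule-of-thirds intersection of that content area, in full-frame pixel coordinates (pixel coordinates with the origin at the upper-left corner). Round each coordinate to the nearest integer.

Content width = 620 − 65 − 64 = 491 px; content height = 4164 − 287 − 376 = 3501 px.
Upper-left is one-third across and one-third down within the content area.
x = 65 + 1 × 491/3 = 65 + 163.67 ≈ 229
y = 287 + 1 × 3501/3 = 287 + 1167.00 ≈ 1454

x = 229 px, y = 1454 px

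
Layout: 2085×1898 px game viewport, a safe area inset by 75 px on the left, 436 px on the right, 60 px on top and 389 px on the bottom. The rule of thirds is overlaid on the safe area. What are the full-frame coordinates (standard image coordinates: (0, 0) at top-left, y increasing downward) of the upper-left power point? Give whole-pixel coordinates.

Content width = 2085 − 75 − 436 = 1574 px; content height = 1898 − 60 − 389 = 1449 px.
Upper-left is one-third across and one-third down within the safe area.
x = 75 + 1 × 1574/3 = 75 + 524.67 ≈ 600
y = 60 + 1 × 1449/3 = 60 + 483.00 ≈ 543

x = 600 px, y = 543 px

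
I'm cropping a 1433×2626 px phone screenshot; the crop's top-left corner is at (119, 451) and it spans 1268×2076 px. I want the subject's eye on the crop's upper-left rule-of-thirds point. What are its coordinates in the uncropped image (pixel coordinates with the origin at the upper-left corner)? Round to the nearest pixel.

x = 542 px, y = 1143 px

One third of the crop width 1268 is 422.67 px.
One third of the crop height 2076 is 692.00 px.
The upper-left point is one-third across and one-third down within the crop:
x = 119 + 1 × 422.67 ≈ 542; y = 451 + 1 × 692.00 ≈ 1143.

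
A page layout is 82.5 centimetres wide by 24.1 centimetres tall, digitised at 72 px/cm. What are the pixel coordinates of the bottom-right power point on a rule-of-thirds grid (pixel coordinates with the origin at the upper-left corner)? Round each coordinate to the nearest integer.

x = 3960 px, y = 1157 px

In pixels the canvas is 82.5 × 72 = 5940 wide and 24.1 × 72 = 1735.2 tall.
The bottom-right point is two-thirds across and two-thirds down:
x = 2 × 5940/3 ≈ 3960; y = 2 × 1735.2/3 ≈ 1157.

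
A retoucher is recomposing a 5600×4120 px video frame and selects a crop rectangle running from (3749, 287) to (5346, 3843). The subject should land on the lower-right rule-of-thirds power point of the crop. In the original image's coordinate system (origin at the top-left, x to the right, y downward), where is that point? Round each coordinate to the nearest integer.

(4814, 2658)

Crop width = 5346 − 3749 = 1597 px; one third is 532.33 px.
Crop height = 3843 − 287 = 3556 px; one third is 1185.33 px.
The lower-right point is two-thirds across and two-thirds down within the crop:
x = 3749 + 2 × 532.33 ≈ 4814; y = 287 + 2 × 1185.33 ≈ 2658.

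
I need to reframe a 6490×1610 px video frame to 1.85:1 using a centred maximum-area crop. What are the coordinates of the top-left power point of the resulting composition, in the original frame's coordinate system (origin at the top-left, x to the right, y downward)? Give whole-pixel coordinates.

(2749, 537)

6490/1610 > 1.85/1, so the 1.85:1 crop keeps the full height 1610 and trims width to 1610 × 1.85/1 = 2978.50 px.
Left offset = (6490 − 2978.50)/2 = 1755.75 px; top offset = 0.
Top-left is one-third across and one-third down within the crop:
x = 1755.75 + 1 × 2978.50/3 ≈ 2749; y = 0.00 + 1 × 1610.00/3 ≈ 537.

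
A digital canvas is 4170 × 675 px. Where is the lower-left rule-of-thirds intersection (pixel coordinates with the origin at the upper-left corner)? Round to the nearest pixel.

x = 1390 px, y = 450 px

The lower-left point sits one-third of the way across and two-thirds of the way down.
x = 1 × 4170/3 ≈ 1390; y = 2 × 675/3 ≈ 450.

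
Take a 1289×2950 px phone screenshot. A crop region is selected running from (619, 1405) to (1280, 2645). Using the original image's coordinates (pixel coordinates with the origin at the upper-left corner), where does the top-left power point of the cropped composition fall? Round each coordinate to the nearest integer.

(839, 1818)

Crop width = 1280 − 619 = 661 px; one third is 220.33 px.
Crop height = 2645 − 1405 = 1240 px; one third is 413.33 px.
The top-left point is one-third across and one-third down within the crop:
x = 619 + 1 × 220.33 ≈ 839; y = 1405 + 1 × 413.33 ≈ 1818.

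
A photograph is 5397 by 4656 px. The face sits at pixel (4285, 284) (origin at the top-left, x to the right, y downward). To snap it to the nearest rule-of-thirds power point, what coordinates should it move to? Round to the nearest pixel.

Third lines: x ∈ {1799, 3598}, y ∈ {1552, 3104}.
4285 is closer to x = 3598; 284 is closer to y = 1552.
So the nearest intersection is the upper-right power point.

(3598, 1552)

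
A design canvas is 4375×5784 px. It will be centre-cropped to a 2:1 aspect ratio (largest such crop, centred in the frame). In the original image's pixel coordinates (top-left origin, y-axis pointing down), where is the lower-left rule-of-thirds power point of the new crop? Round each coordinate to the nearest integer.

x = 1458 px, y = 3257 px

4375/5784 < 2/1, so the 2:1 crop keeps the full width 4375 and trims height to 4375 × 1/2 = 2187.50 px.
Top offset = (5784 − 2187.50)/2 = 1798.25 px; left offset = 0.
Lower-left is one-third across and two-thirds down within the crop:
x = 0.00 + 1 × 4375.00/3 ≈ 1458; y = 1798.25 + 2 × 2187.50/3 ≈ 3257.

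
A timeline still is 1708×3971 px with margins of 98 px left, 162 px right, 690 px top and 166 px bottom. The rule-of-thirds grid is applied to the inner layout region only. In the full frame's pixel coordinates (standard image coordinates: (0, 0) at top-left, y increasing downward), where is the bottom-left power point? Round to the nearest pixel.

Content width = 1708 − 98 − 162 = 1448 px; content height = 3971 − 690 − 166 = 3115 px.
Bottom-left is one-third across and two-thirds down within the inner layout region.
x = 98 + 1 × 1448/3 = 98 + 482.67 ≈ 581
y = 690 + 2 × 3115/3 = 690 + 2076.67 ≈ 2767

x = 581 px, y = 2767 px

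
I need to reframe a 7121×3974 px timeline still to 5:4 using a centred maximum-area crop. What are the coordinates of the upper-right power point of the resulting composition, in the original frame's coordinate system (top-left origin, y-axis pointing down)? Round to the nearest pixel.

(4388, 1325)

7121/3974 > 5/4, so the 5:4 crop keeps the full height 3974 and trims width to 3974 × 5/4 = 4967.50 px.
Left offset = (7121 − 4967.50)/2 = 1076.75 px; top offset = 0.
Upper-right is two-thirds across and one-third down within the crop:
x = 1076.75 + 2 × 4967.50/3 ≈ 4388; y = 0.00 + 1 × 3974.00/3 ≈ 1325.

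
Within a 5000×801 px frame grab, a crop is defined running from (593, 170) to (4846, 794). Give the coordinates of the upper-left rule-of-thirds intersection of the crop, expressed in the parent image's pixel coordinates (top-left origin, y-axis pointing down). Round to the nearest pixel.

Crop width = 4846 − 593 = 4253 px; one third is 1417.67 px.
Crop height = 794 − 170 = 624 px; one third is 208.00 px.
The upper-left point is one-third across and one-third down within the crop:
x = 593 + 1 × 1417.67 ≈ 2011; y = 170 + 1 × 208.00 ≈ 378.

(2011, 378)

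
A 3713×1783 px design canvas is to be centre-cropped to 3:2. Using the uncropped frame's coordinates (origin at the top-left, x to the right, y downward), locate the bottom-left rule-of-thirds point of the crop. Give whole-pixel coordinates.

3713/1783 > 3/2, so the 3:2 crop keeps the full height 1783 and trims width to 1783 × 3/2 = 2674.50 px.
Left offset = (3713 − 2674.50)/2 = 519.25 px; top offset = 0.
Bottom-left is one-third across and two-thirds down within the crop:
x = 519.25 + 1 × 2674.50/3 ≈ 1411; y = 0.00 + 2 × 1783.00/3 ≈ 1189.

x = 1411 px, y = 1189 px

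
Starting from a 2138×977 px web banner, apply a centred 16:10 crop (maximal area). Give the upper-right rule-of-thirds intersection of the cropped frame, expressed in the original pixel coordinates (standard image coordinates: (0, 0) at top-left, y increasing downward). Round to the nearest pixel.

x = 1330 px, y = 326 px

2138/977 > 16/10, so the 16:10 crop keeps the full height 977 and trims width to 977 × 16/10 = 1563.20 px.
Left offset = (2138 − 1563.20)/2 = 287.40 px; top offset = 0.
Upper-right is two-thirds across and one-third down within the crop:
x = 287.40 + 2 × 1563.20/3 ≈ 1330; y = 0.00 + 1 × 977.00/3 ≈ 326.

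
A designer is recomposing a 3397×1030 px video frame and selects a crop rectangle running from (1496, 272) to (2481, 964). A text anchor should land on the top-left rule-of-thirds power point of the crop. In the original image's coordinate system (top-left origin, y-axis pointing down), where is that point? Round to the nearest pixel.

Crop width = 2481 − 1496 = 985 px; one third is 328.33 px.
Crop height = 964 − 272 = 692 px; one third is 230.67 px.
The top-left point is one-third across and one-third down within the crop:
x = 1496 + 1 × 328.33 ≈ 1824; y = 272 + 1 × 230.67 ≈ 503.

(1824, 503)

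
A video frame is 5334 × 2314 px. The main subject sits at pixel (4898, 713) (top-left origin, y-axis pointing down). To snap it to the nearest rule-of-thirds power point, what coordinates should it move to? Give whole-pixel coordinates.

Third lines: x ∈ {1778, 3556}, y ∈ {771, 1543}.
4898 is closer to x = 3556; 713 is closer to y = 771.
So the nearest intersection is the upper-right power point.

x = 3556 px, y = 771 px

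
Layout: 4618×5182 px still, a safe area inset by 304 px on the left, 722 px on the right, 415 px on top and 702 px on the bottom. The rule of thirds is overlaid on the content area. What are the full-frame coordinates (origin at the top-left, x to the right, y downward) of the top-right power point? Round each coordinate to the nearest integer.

(2699, 1770)

Content width = 4618 − 304 − 722 = 3592 px; content height = 5182 − 415 − 702 = 4065 px.
Top-right is two-thirds across and one-third down within the content area.
x = 304 + 2 × 3592/3 = 304 + 2394.67 ≈ 2699
y = 415 + 1 × 4065/3 = 415 + 1355.00 ≈ 1770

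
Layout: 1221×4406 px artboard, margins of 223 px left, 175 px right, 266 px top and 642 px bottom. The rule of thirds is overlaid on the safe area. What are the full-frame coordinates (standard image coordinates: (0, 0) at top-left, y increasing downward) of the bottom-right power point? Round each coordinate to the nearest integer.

(772, 2598)

Content width = 1221 − 223 − 175 = 823 px; content height = 4406 − 266 − 642 = 3498 px.
Bottom-right is two-thirds across and two-thirds down within the safe area.
x = 223 + 2 × 823/3 = 223 + 548.67 ≈ 772
y = 266 + 2 × 3498/3 = 266 + 2332.00 ≈ 2598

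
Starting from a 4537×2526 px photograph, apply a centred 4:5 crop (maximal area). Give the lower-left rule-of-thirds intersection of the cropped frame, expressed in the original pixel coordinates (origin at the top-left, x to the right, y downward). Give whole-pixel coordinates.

x = 1932 px, y = 1684 px

4537/2526 > 4/5, so the 4:5 crop keeps the full height 2526 and trims width to 2526 × 4/5 = 2020.80 px.
Left offset = (4537 − 2020.80)/2 = 1258.10 px; top offset = 0.
Lower-left is one-third across and two-thirds down within the crop:
x = 1258.10 + 1 × 2020.80/3 ≈ 1932; y = 0.00 + 2 × 2526.00/3 ≈ 1684.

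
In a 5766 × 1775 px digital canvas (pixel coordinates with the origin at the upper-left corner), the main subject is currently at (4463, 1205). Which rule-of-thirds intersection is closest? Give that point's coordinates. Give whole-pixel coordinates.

Third lines: x ∈ {1922, 3844}, y ∈ {592, 1183}.
4463 is closer to x = 3844; 1205 is closer to y = 1183.
So the nearest intersection is the lower-right power point.

(3844, 1183)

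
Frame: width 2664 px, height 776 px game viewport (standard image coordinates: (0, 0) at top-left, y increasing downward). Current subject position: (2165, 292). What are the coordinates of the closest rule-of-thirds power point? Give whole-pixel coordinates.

Third lines: x ∈ {888, 1776}, y ∈ {259, 517}.
2165 is closer to x = 1776; 292 is closer to y = 259.
So the nearest intersection is the upper-right power point.

x = 1776 px, y = 259 px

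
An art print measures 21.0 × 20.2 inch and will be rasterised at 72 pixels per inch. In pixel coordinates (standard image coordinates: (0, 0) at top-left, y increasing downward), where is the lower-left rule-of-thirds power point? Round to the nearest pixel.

(504, 970)

In pixels the canvas is 21.0 × 72 = 1512 wide and 20.2 × 72 = 1454.4 tall.
The lower-left point is one-third across and two-thirds down:
x = 1 × 1512/3 ≈ 504; y = 2 × 1454.4/3 ≈ 970.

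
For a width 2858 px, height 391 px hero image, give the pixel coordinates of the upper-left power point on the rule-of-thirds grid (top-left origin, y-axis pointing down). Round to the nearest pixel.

The upper-left point sits one-third of the way across and one-third of the way down.
x = 1 × 2858/3 ≈ 953; y = 1 × 391/3 ≈ 130.

x = 953 px, y = 130 px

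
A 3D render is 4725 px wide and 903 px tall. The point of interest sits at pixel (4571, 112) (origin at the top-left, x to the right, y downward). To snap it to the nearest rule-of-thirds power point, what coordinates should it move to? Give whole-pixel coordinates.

Third lines: x ∈ {1575, 3150}, y ∈ {301, 602}.
4571 is closer to x = 3150; 112 is closer to y = 301.
So the nearest intersection is the upper-right power point.

(3150, 301)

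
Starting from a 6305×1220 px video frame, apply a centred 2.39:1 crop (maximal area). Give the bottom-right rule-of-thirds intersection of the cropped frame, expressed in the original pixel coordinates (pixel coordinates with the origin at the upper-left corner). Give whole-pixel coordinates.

6305/1220 > 2.39/1, so the 2.39:1 crop keeps the full height 1220 and trims width to 1220 × 2.39/1 = 2915.80 px.
Left offset = (6305 − 2915.80)/2 = 1694.60 px; top offset = 0.
Bottom-right is two-thirds across and two-thirds down within the crop:
x = 1694.60 + 2 × 2915.80/3 ≈ 3638; y = 0.00 + 2 × 1220.00/3 ≈ 813.

(3638, 813)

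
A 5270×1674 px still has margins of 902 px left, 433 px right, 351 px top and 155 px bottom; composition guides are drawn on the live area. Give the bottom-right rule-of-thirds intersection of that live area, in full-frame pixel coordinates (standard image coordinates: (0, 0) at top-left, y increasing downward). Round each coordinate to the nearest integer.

(3525, 1130)

Content width = 5270 − 902 − 433 = 3935 px; content height = 1674 − 351 − 155 = 1168 px.
Bottom-right is two-thirds across and two-thirds down within the live area.
x = 902 + 2 × 3935/3 = 902 + 2623.33 ≈ 3525
y = 351 + 2 × 1168/3 = 351 + 778.67 ≈ 1130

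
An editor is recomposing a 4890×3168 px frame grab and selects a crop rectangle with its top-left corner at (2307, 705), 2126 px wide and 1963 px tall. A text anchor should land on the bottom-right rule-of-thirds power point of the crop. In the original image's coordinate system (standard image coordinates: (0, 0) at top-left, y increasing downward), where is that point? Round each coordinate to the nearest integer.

x = 3724 px, y = 2014 px

One third of the crop width 2126 is 708.67 px.
One third of the crop height 1963 is 654.33 px.
The bottom-right point is two-thirds across and two-thirds down within the crop:
x = 2307 + 2 × 708.67 ≈ 3724; y = 705 + 2 × 654.33 ≈ 2014.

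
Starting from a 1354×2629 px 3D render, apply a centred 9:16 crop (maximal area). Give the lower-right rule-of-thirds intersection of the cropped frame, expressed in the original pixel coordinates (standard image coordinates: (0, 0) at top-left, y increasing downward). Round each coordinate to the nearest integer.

x = 903 px, y = 1716 px

1354/2629 < 9/16, so the 9:16 crop keeps the full width 1354 and trims height to 1354 × 16/9 = 2407.11 px.
Top offset = (2629 − 2407.11)/2 = 110.94 px; left offset = 0.
Lower-right is two-thirds across and two-thirds down within the crop:
x = 0.00 + 2 × 1354.00/3 ≈ 903; y = 110.94 + 2 × 2407.11/3 ≈ 1716.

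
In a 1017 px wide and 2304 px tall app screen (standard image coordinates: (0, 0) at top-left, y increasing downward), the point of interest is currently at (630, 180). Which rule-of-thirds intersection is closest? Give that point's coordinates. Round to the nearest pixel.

(678, 768)

Third lines: x ∈ {339, 678}, y ∈ {768, 1536}.
630 is closer to x = 678; 180 is closer to y = 768.
So the nearest intersection is the upper-right power point.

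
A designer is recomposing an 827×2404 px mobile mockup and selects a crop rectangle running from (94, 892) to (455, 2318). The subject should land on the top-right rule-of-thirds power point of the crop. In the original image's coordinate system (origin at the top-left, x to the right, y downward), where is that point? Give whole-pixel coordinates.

(335, 1367)

Crop width = 455 − 94 = 361 px; one third is 120.33 px.
Crop height = 2318 − 892 = 1426 px; one third is 475.33 px.
The top-right point is two-thirds across and one-third down within the crop:
x = 94 + 2 × 120.33 ≈ 335; y = 892 + 1 × 475.33 ≈ 1367.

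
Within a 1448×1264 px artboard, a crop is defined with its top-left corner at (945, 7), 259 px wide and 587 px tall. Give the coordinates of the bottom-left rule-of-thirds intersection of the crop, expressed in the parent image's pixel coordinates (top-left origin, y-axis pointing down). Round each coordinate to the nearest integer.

One third of the crop width 259 is 86.33 px.
One third of the crop height 587 is 195.67 px.
The bottom-left point is one-third across and two-thirds down within the crop:
x = 945 + 1 × 86.33 ≈ 1031; y = 7 + 2 × 195.67 ≈ 398.

x = 1031 px, y = 398 px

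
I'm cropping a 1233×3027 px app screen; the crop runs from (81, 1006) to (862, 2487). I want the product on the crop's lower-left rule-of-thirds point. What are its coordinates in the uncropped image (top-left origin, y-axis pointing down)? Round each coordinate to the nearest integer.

x = 341 px, y = 1993 px

Crop width = 862 − 81 = 781 px; one third is 260.33 px.
Crop height = 2487 − 1006 = 1481 px; one third is 493.67 px.
The lower-left point is one-third across and two-thirds down within the crop:
x = 81 + 1 × 260.33 ≈ 341; y = 1006 + 2 × 493.67 ≈ 1993.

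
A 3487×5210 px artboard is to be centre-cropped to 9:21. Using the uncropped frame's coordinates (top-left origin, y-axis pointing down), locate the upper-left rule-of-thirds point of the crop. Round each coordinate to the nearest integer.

(1371, 1737)

3487/5210 > 9/21, so the 9:21 crop keeps the full height 5210 and trims width to 5210 × 9/21 = 2232.86 px.
Left offset = (3487 − 2232.86)/2 = 627.07 px; top offset = 0.
Upper-left is one-third across and one-third down within the crop:
x = 627.07 + 1 × 2232.86/3 ≈ 1371; y = 0.00 + 1 × 5210.00/3 ≈ 1737.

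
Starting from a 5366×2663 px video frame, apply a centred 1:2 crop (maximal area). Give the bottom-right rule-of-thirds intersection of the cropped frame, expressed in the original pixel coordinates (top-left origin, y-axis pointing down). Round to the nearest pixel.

(2905, 1775)

5366/2663 > 1/2, so the 1:2 crop keeps the full height 2663 and trims width to 2663 × 1/2 = 1331.50 px.
Left offset = (5366 − 1331.50)/2 = 2017.25 px; top offset = 0.
Bottom-right is two-thirds across and two-thirds down within the crop:
x = 2017.25 + 2 × 1331.50/3 ≈ 2905; y = 0.00 + 2 × 2663.00/3 ≈ 1775.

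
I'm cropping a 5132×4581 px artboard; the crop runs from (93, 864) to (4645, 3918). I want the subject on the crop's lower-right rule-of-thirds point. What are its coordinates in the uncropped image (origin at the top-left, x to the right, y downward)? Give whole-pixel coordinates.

Crop width = 4645 − 93 = 4552 px; one third is 1517.33 px.
Crop height = 3918 − 864 = 3054 px; one third is 1018.00 px.
The lower-right point is two-thirds across and two-thirds down within the crop:
x = 93 + 2 × 1517.33 ≈ 3128; y = 864 + 2 × 1018.00 ≈ 2900.

(3128, 2900)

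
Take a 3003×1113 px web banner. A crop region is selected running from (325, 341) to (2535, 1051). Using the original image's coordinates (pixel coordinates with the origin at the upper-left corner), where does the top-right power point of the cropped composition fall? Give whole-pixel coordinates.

x = 1798 px, y = 578 px

Crop width = 2535 − 325 = 2210 px; one third is 736.67 px.
Crop height = 1051 − 341 = 710 px; one third is 236.67 px.
The top-right point is two-thirds across and one-third down within the crop:
x = 325 + 2 × 736.67 ≈ 1798; y = 341 + 1 × 236.67 ≈ 578.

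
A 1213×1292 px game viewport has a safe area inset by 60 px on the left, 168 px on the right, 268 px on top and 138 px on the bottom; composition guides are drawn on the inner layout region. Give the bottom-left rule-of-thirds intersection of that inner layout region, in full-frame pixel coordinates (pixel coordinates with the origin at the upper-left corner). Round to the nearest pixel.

x = 388 px, y = 859 px

Content width = 1213 − 60 − 168 = 985 px; content height = 1292 − 268 − 138 = 886 px.
Bottom-left is one-third across and two-thirds down within the inner layout region.
x = 60 + 1 × 985/3 = 60 + 328.33 ≈ 388
y = 268 + 2 × 886/3 = 268 + 590.67 ≈ 859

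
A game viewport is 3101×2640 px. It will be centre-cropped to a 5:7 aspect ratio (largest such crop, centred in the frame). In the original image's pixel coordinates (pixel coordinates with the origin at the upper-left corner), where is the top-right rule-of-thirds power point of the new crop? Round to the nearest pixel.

3101/2640 > 5/7, so the 5:7 crop keeps the full height 2640 and trims width to 2640 × 5/7 = 1885.71 px.
Left offset = (3101 − 1885.71)/2 = 607.64 px; top offset = 0.
Top-right is two-thirds across and one-third down within the crop:
x = 607.64 + 2 × 1885.71/3 ≈ 1865; y = 0.00 + 1 × 2640.00/3 ≈ 880.

x = 1865 px, y = 880 px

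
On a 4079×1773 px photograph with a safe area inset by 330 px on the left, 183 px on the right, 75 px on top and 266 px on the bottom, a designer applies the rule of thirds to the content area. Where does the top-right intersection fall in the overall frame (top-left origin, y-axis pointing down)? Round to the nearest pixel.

(2707, 552)

Content width = 4079 − 330 − 183 = 3566 px; content height = 1773 − 75 − 266 = 1432 px.
Top-right is two-thirds across and one-third down within the content area.
x = 330 + 2 × 3566/3 = 330 + 2377.33 ≈ 2707
y = 75 + 1 × 1432/3 = 75 + 477.33 ≈ 552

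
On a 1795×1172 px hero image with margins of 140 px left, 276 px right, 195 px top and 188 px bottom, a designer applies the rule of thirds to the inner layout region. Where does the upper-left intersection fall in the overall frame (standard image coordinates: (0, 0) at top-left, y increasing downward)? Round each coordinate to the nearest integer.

Content width = 1795 − 140 − 276 = 1379 px; content height = 1172 − 195 − 188 = 789 px.
Upper-left is one-third across and one-third down within the inner layout region.
x = 140 + 1 × 1379/3 = 140 + 459.67 ≈ 600
y = 195 + 1 × 789/3 = 195 + 263.00 ≈ 458

(600, 458)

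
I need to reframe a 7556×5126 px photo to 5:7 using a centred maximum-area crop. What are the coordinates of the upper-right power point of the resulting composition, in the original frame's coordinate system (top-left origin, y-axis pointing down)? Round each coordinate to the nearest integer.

x = 4388 px, y = 1709 px

7556/5126 > 5/7, so the 5:7 crop keeps the full height 5126 and trims width to 5126 × 5/7 = 3661.43 px.
Left offset = (7556 − 3661.43)/2 = 1947.29 px; top offset = 0.
Upper-right is two-thirds across and one-third down within the crop:
x = 1947.29 + 2 × 3661.43/3 ≈ 4388; y = 0.00 + 1 × 5126.00/3 ≈ 1709.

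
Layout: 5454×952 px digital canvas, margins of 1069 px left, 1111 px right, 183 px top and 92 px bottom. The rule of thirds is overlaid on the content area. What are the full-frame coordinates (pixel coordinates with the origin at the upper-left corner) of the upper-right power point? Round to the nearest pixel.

x = 3252 px, y = 409 px

Content width = 5454 − 1069 − 1111 = 3274 px; content height = 952 − 183 − 92 = 677 px.
Upper-right is two-thirds across and one-third down within the content area.
x = 1069 + 2 × 3274/3 = 1069 + 2182.67 ≈ 3252
y = 183 + 1 × 677/3 = 183 + 225.67 ≈ 409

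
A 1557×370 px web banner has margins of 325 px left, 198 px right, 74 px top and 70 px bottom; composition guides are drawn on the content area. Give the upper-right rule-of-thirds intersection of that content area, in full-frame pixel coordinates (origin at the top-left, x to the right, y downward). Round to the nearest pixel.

Content width = 1557 − 325 − 198 = 1034 px; content height = 370 − 74 − 70 = 226 px.
Upper-right is two-thirds across and one-third down within the content area.
x = 325 + 2 × 1034/3 = 325 + 689.33 ≈ 1014
y = 74 + 1 × 226/3 = 74 + 75.33 ≈ 149

x = 1014 px, y = 149 px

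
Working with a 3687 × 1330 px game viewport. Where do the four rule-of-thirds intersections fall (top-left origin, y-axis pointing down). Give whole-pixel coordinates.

(1229, 443), (2458, 443), (1229, 887), (2458, 887)

One third of 3687 is 1229; one third of 1330 is 443.33.
Vertical third lines at x = 1229 and x = 2458; horizontal third lines at y = 443 and y = 887.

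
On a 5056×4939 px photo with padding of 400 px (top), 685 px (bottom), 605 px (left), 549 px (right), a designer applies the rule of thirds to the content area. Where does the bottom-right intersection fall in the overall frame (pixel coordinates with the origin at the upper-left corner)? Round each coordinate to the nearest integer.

x = 3206 px, y = 2969 px

Content width = 5056 − 605 − 549 = 3902 px; content height = 4939 − 400 − 685 = 3854 px.
Bottom-right is two-thirds across and two-thirds down within the content area.
x = 605 + 2 × 3902/3 = 605 + 2601.33 ≈ 3206
y = 400 + 2 × 3854/3 = 400 + 2569.33 ≈ 2969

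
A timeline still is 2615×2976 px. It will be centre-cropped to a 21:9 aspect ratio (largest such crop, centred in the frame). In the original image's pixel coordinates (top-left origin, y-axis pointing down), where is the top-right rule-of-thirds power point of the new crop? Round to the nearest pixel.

2615/2976 < 21/9, so the 21:9 crop keeps the full width 2615 and trims height to 2615 × 9/21 = 1120.71 px.
Top offset = (2976 − 1120.71)/2 = 927.64 px; left offset = 0.
Top-right is two-thirds across and one-third down within the crop:
x = 0.00 + 2 × 2615.00/3 ≈ 1743; y = 927.64 + 1 × 1120.71/3 ≈ 1301.

(1743, 1301)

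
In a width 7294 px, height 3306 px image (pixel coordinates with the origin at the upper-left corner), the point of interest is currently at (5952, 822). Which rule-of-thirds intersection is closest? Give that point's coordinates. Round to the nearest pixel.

Third lines: x ∈ {2431, 4863}, y ∈ {1102, 2204}.
5952 is closer to x = 4863; 822 is closer to y = 1102.
So the nearest intersection is the upper-right power point.

(4863, 1102)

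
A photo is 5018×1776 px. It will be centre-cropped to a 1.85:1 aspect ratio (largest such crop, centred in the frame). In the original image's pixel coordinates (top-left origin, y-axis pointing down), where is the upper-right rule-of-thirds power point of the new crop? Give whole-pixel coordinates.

x = 3057 px, y = 592 px

5018/1776 > 1.85/1, so the 1.85:1 crop keeps the full height 1776 and trims width to 1776 × 1.85/1 = 3285.60 px.
Left offset = (5018 − 3285.60)/2 = 866.20 px; top offset = 0.
Upper-right is two-thirds across and one-third down within the crop:
x = 866.20 + 2 × 3285.60/3 ≈ 3057; y = 0.00 + 1 × 1776.00/3 ≈ 592.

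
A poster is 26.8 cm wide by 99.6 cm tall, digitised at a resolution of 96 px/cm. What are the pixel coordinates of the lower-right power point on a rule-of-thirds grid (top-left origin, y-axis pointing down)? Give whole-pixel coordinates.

x = 1715 px, y = 6374 px

In pixels the canvas is 26.8 × 96 = 2572.8 wide and 99.6 × 96 = 9561.6 tall.
The lower-right point is two-thirds across and two-thirds down:
x = 2 × 2572.8/3 ≈ 1715; y = 2 × 9561.6/3 ≈ 6374.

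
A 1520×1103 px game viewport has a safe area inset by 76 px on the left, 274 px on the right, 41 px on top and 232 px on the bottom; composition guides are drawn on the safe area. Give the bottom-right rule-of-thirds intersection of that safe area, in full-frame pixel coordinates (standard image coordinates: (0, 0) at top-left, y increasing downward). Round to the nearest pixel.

(856, 594)

Content width = 1520 − 76 − 274 = 1170 px; content height = 1103 − 41 − 232 = 830 px.
Bottom-right is two-thirds across and two-thirds down within the safe area.
x = 76 + 2 × 1170/3 = 76 + 780.00 ≈ 856
y = 41 + 2 × 830/3 = 41 + 553.33 ≈ 594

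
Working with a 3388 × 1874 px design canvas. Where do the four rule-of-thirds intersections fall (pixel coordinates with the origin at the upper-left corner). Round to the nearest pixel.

(1129, 625), (2259, 625), (1129, 1249), (2259, 1249)

One third of 3388 is 1129.33; one third of 1874 is 624.67.
Vertical third lines at x = 1129 and x = 2259; horizontal third lines at y = 625 and y = 1249.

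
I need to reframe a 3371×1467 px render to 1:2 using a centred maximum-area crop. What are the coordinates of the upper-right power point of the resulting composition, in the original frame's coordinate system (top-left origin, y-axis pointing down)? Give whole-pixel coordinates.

3371/1467 > 1/2, so the 1:2 crop keeps the full height 1467 and trims width to 1467 × 1/2 = 733.50 px.
Left offset = (3371 − 733.50)/2 = 1318.75 px; top offset = 0.
Upper-right is two-thirds across and one-third down within the crop:
x = 1318.75 + 2 × 733.50/3 ≈ 1808; y = 0.00 + 1 × 1467.00/3 ≈ 489.

(1808, 489)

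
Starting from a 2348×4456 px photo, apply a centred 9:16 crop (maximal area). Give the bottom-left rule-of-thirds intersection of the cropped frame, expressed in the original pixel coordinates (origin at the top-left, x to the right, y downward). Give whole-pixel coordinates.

(783, 2924)

2348/4456 < 9/16, so the 9:16 crop keeps the full width 2348 and trims height to 2348 × 16/9 = 4174.22 px.
Top offset = (4456 − 4174.22)/2 = 140.89 px; left offset = 0.
Bottom-left is one-third across and two-thirds down within the crop:
x = 0.00 + 1 × 2348.00/3 ≈ 783; y = 140.89 + 2 × 4174.22/3 ≈ 2924.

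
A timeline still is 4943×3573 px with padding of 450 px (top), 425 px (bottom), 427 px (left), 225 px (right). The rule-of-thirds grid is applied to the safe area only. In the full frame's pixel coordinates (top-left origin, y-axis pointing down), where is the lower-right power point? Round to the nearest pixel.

x = 3288 px, y = 2249 px

Content width = 4943 − 427 − 225 = 4291 px; content height = 3573 − 450 − 425 = 2698 px.
Lower-right is two-thirds across and two-thirds down within the safe area.
x = 427 + 2 × 4291/3 = 427 + 2860.67 ≈ 3288
y = 450 + 2 × 2698/3 = 450 + 1798.67 ≈ 2249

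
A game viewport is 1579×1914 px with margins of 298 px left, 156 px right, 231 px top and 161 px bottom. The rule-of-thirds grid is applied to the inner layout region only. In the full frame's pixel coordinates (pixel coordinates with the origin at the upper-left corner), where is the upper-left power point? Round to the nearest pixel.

Content width = 1579 − 298 − 156 = 1125 px; content height = 1914 − 231 − 161 = 1522 px.
Upper-left is one-third across and one-third down within the inner layout region.
x = 298 + 1 × 1125/3 = 298 + 375.00 ≈ 673
y = 231 + 1 × 1522/3 = 231 + 507.33 ≈ 738

x = 673 px, y = 738 px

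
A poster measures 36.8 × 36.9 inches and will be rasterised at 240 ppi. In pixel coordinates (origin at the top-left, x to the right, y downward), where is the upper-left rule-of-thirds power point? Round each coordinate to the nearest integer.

In pixels the canvas is 36.8 × 240 = 8832 wide and 36.9 × 240 = 8856 tall.
The upper-left point is one-third across and one-third down:
x = 1 × 8832/3 ≈ 2944; y = 1 × 8856/3 ≈ 2952.

x = 2944 px, y = 2952 px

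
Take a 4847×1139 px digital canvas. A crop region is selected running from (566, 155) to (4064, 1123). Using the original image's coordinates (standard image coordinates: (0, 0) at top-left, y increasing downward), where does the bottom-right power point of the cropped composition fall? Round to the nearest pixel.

(2898, 800)

Crop width = 4064 − 566 = 3498 px; one third is 1166.00 px.
Crop height = 1123 − 155 = 968 px; one third is 322.67 px.
The bottom-right point is two-thirds across and two-thirds down within the crop:
x = 566 + 2 × 1166.00 ≈ 2898; y = 155 + 2 × 322.67 ≈ 800.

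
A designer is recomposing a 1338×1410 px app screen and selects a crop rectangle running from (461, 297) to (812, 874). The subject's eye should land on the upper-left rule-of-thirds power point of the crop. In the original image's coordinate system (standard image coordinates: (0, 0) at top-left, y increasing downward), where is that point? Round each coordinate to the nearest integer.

x = 578 px, y = 489 px

Crop width = 812 − 461 = 351 px; one third is 117.00 px.
Crop height = 874 − 297 = 577 px; one third is 192.33 px.
The upper-left point is one-third across and one-third down within the crop:
x = 461 + 1 × 117.00 ≈ 578; y = 297 + 1 × 192.33 ≈ 489.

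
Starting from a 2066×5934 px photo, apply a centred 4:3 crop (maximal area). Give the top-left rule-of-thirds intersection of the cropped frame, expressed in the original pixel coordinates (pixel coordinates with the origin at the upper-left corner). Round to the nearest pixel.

x = 689 px, y = 2709 px

2066/5934 < 4/3, so the 4:3 crop keeps the full width 2066 and trims height to 2066 × 3/4 = 1549.50 px.
Top offset = (5934 − 1549.50)/2 = 2192.25 px; left offset = 0.
Top-left is one-third across and one-third down within the crop:
x = 0.00 + 1 × 2066.00/3 ≈ 689; y = 2192.25 + 1 × 1549.50/3 ≈ 2709.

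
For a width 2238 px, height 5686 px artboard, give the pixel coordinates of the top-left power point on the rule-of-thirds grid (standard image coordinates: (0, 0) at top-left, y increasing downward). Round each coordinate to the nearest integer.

The top-left point sits one-third of the way across and one-third of the way down.
x = 1 × 2238/3 ≈ 746; y = 1 × 5686/3 ≈ 1895.

x = 746 px, y = 1895 px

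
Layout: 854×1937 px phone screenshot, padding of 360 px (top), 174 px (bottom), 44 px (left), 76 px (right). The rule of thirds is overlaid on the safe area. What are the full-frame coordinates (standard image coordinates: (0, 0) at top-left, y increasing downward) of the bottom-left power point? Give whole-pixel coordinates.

Content width = 854 − 44 − 76 = 734 px; content height = 1937 − 360 − 174 = 1403 px.
Bottom-left is one-third across and two-thirds down within the safe area.
x = 44 + 1 × 734/3 = 44 + 244.67 ≈ 289
y = 360 + 2 × 1403/3 = 360 + 935.33 ≈ 1295

x = 289 px, y = 1295 px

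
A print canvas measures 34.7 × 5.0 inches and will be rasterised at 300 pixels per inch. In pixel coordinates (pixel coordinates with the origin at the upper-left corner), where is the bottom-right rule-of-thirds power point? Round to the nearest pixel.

In pixels the canvas is 34.7 × 300 = 10410 wide and 5.0 × 300 = 1500 tall.
The bottom-right point is two-thirds across and two-thirds down:
x = 2 × 10410/3 ≈ 6940; y = 2 × 1500/3 ≈ 1000.

x = 6940 px, y = 1000 px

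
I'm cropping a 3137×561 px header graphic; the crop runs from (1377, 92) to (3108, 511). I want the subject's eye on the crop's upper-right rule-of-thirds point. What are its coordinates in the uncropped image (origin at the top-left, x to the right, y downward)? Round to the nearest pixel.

Crop width = 3108 − 1377 = 1731 px; one third is 577.00 px.
Crop height = 511 − 92 = 419 px; one third is 139.67 px.
The upper-right point is two-thirds across and one-third down within the crop:
x = 1377 + 2 × 577.00 ≈ 2531; y = 92 + 1 × 139.67 ≈ 232.

x = 2531 px, y = 232 px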